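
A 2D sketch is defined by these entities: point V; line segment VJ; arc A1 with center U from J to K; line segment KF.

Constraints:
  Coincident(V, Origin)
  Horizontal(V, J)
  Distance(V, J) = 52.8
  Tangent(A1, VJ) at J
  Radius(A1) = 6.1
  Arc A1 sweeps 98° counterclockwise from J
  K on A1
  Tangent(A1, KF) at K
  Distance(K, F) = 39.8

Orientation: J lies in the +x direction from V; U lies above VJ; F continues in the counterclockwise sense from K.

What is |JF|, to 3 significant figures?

46.4

On A1, J sits at bearing -90° from U; a 98° counterclockwise sweep puts K at bearing 8°, so K = U + 6.1·(cos 8°, sin 8°) = (58.8, 6.95). A1 meets KF tangentially, so UK is at right angles to KF, so KF runs along (−sin 8°, cos 8°); with |KF| = 39.8, F = (53.3, 46.4). Then |JF| = |F − J| = 46.4.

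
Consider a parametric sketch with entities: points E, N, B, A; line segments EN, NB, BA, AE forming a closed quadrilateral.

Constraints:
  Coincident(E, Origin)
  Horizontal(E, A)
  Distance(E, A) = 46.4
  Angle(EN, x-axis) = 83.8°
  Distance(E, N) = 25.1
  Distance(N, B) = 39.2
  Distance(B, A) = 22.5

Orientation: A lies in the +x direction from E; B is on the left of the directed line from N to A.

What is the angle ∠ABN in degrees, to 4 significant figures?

106.1°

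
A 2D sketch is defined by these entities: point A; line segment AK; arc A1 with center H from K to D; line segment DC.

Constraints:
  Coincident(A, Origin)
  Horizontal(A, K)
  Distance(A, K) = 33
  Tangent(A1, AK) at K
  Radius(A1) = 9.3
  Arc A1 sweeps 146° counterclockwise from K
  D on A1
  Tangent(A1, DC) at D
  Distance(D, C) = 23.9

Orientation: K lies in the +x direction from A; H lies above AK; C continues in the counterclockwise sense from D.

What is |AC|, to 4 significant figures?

35.51

A is at the origin; AK is horizontal with |AK| = 33.0 and K on the +x side, so K = (33.00, 0.000). A1 meets AK tangentially, so HK is at right angles to AK, so H = K + (0, 9.3) = (33.00, 9.300). On A1, K sits at bearing -90° from H; a 146° counterclockwise sweep puts D at bearing 56°, so D = H + 9.3·(cos 56°, sin 56°) = (38.20, 17.01). Tangency of A1 to DC means the radius HD is perpendicular to DC, so DC runs along (−sin 56°, cos 56°); with |DC| = 23.9, C = (18.39, 30.37). Then |AC| = |C − A| = 35.51.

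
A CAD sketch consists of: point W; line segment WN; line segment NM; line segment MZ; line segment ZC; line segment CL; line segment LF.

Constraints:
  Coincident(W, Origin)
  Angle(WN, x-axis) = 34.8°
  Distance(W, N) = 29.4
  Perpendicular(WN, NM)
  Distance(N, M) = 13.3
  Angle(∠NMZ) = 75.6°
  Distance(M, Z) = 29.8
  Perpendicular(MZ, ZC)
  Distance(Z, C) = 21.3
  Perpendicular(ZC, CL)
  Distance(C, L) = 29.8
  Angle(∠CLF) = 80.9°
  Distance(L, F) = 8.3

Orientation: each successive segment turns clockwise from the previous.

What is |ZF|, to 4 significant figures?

31.36

The perpendicularity gives CL at right angles to ZC, so CL runs at 20.40°; with |CL| = 29.8, L = (24.31, 25.82). ∠CLF = 80.9° gives LF at -78.70° from the x-axis; with |LF| = 8.3, F = (25.93, 17.68). Then |ZF| = |F − Z| = 31.36.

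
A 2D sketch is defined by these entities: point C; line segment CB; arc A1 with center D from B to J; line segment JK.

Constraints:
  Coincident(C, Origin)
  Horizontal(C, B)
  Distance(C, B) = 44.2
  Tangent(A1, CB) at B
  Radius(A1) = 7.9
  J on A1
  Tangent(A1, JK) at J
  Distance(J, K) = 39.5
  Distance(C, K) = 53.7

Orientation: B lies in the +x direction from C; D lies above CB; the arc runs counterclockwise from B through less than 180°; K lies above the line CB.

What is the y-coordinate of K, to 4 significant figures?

45.20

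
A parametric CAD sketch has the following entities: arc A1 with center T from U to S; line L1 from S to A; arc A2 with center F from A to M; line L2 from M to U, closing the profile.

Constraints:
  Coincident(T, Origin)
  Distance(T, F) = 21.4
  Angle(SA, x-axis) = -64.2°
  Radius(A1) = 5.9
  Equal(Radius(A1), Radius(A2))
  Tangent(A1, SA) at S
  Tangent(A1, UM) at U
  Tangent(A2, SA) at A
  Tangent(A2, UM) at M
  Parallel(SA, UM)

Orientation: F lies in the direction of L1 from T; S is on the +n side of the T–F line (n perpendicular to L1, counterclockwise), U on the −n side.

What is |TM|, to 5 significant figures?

22.198

The slot axis is L1's direction at -64.2°, so u = (cos -64.2°, sin -64.2°) = (0.43523, -0.90032) and n = (−sin -64.2°, cos -64.2°) = (0.90032, 0.43523). T is at the origin and F lies 21.4 along u from T, so F = 21.4·u = (9.3139, -19.267). Tangency of A1 to both parallel lines with radius 5.9 puts S and U at T ± 5.9·n: S = (5.3119, 2.5679), U = (-5.3119, -2.5679). Equal radii place A and M the same way about F: A = F + 5.9·n = (14.626, -16.699), M = F − 5.9·n = (4.0021, -21.835). Then |TM| = |M − T| = 22.198.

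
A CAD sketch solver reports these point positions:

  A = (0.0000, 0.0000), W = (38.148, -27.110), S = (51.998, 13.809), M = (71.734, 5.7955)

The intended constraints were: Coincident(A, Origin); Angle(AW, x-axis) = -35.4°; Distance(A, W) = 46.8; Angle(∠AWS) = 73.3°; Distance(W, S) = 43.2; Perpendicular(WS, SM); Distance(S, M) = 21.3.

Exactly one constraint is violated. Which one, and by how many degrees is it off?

Perpendicular(WS, SM) — off by 3.40°.

A = (0.00, 0.00) ✓; AW at -35.40° ✓; |AW| = 46.80 ✓; ∠AWS = 73.30° ✓; |WS| = 43.20 ✓; ∠(WS, SM) = 93.40° ✗; |SM| = 21.30 ✓.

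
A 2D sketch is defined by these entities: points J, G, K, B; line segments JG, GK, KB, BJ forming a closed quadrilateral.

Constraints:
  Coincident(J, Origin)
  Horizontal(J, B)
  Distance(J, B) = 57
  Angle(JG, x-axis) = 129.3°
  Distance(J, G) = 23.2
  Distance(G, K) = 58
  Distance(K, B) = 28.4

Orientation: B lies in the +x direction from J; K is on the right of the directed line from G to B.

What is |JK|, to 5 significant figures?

36.256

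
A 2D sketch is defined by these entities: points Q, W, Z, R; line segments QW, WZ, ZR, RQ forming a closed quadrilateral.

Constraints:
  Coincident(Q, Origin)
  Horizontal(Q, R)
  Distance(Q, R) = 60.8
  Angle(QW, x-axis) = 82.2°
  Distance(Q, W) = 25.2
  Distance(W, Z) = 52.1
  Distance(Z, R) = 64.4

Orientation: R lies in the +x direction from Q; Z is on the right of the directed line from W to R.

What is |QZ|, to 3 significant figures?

27.2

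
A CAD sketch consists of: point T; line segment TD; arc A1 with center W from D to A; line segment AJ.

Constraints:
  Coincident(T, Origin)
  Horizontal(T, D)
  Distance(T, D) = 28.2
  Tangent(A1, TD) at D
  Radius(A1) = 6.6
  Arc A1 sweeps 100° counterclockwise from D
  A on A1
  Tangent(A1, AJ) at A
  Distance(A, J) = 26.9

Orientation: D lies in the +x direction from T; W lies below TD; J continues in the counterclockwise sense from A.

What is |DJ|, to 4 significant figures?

34.29

T is at the origin; T and D share the same y with |TD| = 28.2 and D on the +x side, so D = (28.20, 0.000). The tangent condition forces WD to be normal to TD, so W = D + (0, -6.6) = (28.20, -6.600). On A1, D sits at bearing 90° from W; a 100° counterclockwise sweep puts A at bearing 190°, so A = W + 6.6·(cos 190°, sin 190°) = (21.70, -7.746). Since A1 is tangent to AJ there, WA ⟂ AJ, so AJ runs along (−sin 190°, cos 190°); with |AJ| = 26.9, J = (26.37, -34.24). Then |DJ| = |J − D| = 34.29.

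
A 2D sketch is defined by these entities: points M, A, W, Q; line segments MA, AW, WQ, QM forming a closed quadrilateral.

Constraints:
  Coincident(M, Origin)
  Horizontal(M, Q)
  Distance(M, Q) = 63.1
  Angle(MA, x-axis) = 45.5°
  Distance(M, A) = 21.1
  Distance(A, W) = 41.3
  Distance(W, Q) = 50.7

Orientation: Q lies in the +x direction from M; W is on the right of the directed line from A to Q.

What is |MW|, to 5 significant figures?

32.515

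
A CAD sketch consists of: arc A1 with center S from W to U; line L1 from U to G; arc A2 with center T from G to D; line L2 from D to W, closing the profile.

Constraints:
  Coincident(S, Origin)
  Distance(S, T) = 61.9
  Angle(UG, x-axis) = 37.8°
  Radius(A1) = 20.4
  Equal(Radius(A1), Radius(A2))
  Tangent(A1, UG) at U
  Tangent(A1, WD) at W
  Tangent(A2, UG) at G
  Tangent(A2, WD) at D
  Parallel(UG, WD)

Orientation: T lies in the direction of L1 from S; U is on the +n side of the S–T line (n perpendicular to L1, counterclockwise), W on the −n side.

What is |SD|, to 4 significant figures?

65.17

The slot axis is L1's direction at 37.8°, so u = (cos 37.8°, sin 37.8°) = (0.7902, 0.6129) and n = (−sin 37.8°, cos 37.8°) = (-0.6129, 0.7902). S is at the origin and T lies 61.9 along u from S, so T = 61.9·u = (48.91, 37.94). Tangency of A1 to both parallel lines with radius 20.4 puts U and W at S ± 20.4·n: U = (-12.50, 16.12), W = (12.50, -16.12). Equal radii place G and D the same way about T: G = T + 20.4·n = (36.41, 54.06), D = T − 20.4·n = (61.41, 21.82). Then |SD| = |D − S| = 65.17.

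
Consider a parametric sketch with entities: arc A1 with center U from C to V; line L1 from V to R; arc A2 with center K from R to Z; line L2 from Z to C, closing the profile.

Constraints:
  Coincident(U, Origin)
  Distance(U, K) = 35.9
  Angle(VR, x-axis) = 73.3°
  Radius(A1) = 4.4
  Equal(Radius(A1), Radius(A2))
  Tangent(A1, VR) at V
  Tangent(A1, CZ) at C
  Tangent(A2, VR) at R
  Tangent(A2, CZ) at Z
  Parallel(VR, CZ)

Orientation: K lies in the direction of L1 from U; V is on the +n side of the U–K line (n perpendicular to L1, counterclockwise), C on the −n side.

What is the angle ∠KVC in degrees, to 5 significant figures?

83.013°

U is at the origin and K lies 35.9 along u from U, so K = 35.9·u = (10.316, 34.386). Tangency of A1 to both parallel lines with radius 4.4 puts V and C at U ± 4.4·n: V = (-4.2144, 1.2644), C = (4.2144, -1.2644). Then cos ∠KVC = VK·VC / (|VK||VC|), giving 83.013°.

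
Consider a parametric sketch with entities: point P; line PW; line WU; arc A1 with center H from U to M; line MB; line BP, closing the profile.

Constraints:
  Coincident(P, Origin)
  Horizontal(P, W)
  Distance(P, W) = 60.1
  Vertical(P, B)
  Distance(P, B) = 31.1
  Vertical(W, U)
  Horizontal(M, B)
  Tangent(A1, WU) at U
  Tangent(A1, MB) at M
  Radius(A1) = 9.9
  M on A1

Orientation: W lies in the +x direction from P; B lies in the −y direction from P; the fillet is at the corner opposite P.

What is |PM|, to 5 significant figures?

59.053

P is at the origin; PW is horizontal with |PW| = 60.1 and W on the +x side, so W = (60.100, 0.0000). PB is vertical with |PB| = 31.1 and B on the −y side, so B = (0.0000, -31.100). The virtual corner opposite P is at (60.100, -31.100). Tangency of A1 to WU means the radius HU is perpendicular to WU and the tangent condition forces HM to be normal to MB, with radius 9.9, so the center H sits 9.9 in from both sides at H = (50.200, -21.200). That places the tangent points at U = (60.100, -21.200) on WU and M = (50.200, -31.100) on MB. Then |PM| = |M − P| = 59.053.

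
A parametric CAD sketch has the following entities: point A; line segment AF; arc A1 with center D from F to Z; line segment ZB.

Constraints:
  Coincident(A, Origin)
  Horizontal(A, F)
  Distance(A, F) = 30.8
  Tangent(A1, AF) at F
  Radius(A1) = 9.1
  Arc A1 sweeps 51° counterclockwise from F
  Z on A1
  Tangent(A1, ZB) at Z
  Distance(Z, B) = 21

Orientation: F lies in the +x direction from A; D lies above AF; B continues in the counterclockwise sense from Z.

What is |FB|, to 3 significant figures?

28.3

A is at the origin; A and F share the same y with |AF| = 30.8 and F on the +x side, so F = (30.8, 0.00). Since A1 is tangent to AF there, DF ⟂ AF, so D = F + (0, 9.1) = (30.8, 9.10). On A1, F sits at bearing -90° from D; a 51° counterclockwise sweep puts Z at bearing -39°, so Z = D + 9.1·(cos -39°, sin -39°) = (37.9, 3.37). A1 meets ZB tangentially, so DZ is at right angles to ZB, so ZB runs along (−sin -39°, cos -39°); with |ZB| = 21.0, B = (51.1, 19.7). Then |FB| = |B − F| = 28.3.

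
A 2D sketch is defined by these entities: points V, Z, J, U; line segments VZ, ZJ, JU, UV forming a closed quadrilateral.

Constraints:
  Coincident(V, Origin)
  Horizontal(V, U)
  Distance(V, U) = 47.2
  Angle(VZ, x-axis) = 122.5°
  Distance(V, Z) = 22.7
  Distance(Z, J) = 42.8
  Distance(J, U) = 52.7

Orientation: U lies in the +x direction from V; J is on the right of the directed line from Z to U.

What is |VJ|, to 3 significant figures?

22.1

Checks: |ZJ| = 42.80 ✓; |JU| = 52.70 ✓.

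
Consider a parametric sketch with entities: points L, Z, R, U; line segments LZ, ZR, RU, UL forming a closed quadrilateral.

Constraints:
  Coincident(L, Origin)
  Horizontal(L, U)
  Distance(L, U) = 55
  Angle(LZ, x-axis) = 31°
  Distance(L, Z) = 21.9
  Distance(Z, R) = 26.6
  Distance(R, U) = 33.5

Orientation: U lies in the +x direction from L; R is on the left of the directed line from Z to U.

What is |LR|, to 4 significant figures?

48.27

L is at the origin; L and U share the same y with |LU| = 55.0 and U in +x, so U = (55.0, 0). LZ runs at 31.0° with |LZ| = 21.9, so Z = (18.77, 11.28). R is determined by |ZR| = 26.6 and |RU| = 33.5 together: it lies at the intersection of circle(Z, 26.6) and circle(U, 33.5). With |ZU| = 37.94, the foot of the radical line on ZU is 13.51 from Z and the perpendicular offset is √(26.6² − 13.51²) = 22.92. Taking the left-of-ZU solution: R = (38.48, 29.14).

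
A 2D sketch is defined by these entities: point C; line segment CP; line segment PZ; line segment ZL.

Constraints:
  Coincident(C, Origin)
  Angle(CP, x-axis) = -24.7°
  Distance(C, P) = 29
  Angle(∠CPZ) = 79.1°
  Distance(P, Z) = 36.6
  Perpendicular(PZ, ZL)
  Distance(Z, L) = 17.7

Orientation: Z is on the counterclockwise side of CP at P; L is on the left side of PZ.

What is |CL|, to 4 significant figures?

32.93

C is at the origin; CP runs at -24.7° with length 29.0, so P = 29.0·(cos -24.7°, sin -24.7°) = (26.35, -12.12). ∠CPZ = 79.1°, so PZ runs at -24.7° + (180° − 79.1°) = 76.20° from the x-axis; with |PZ| = 36.6, Z = P + 36.6·(cos 76.20°, sin 76.20°) = (35.08, 23.43). PZ ⟂ ZL; with |ZL| = 17.7 on the left of PZ, L = Z + 17.7·(-0.9711, 0.2385) = (17.89, 27.65). Then |CL| = |L − C| = 32.93.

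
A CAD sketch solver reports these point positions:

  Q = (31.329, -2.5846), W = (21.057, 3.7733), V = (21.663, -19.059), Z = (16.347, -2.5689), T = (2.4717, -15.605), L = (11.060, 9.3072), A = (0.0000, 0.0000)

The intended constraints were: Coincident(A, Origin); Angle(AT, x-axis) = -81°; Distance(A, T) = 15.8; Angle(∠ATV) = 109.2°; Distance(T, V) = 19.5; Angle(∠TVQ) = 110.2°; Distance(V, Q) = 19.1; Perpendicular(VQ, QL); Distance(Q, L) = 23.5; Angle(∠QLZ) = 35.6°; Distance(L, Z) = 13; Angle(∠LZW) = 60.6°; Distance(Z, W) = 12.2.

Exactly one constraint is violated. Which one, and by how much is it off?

Distance(Z, W) = 12.2 — off by 4.30.

A = (0.00, 0.00) ✓; AT at -81.00° ✓; |AT| = 15.80 ✓; ∠ATV = 109.2° ✓; |TV| = 19.50 ✓; ∠TVQ = 110.2° ✓; |VQ| = 19.10 ✓; ∠(VQ, QL) = 90.00° ✓; |QL| = 23.50 ✓; ∠QLZ = 35.60° ✓; |LZ| = 13.00 ✓; ∠LZW = 60.60° ✓; |ZW| = 7.900 ✗.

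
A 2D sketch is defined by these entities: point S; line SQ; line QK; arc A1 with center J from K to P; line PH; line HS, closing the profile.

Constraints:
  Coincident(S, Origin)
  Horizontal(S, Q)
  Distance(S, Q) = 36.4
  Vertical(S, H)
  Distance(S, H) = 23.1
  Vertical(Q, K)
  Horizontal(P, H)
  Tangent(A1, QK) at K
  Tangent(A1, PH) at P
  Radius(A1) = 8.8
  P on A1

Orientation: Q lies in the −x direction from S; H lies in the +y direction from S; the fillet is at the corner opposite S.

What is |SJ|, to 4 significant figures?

31.08

S is at the origin; SQ is horizontal with |SQ| = 36.4 and Q on the −x side, so Q = (-36.40, 0.000). SH is vertical with |SH| = 23.1 and H on the +y side, so H = (0.000, 23.10). The virtual corner opposite S is at (-36.40, 23.10). Tangency of A1 to QK means the radius JK is perpendicular to QK and tangency of A1 to PH means the radius JP is perpendicular to PH, with radius 8.8, so the center J sits 8.8 in from both sides at J = (-27.60, 14.30). Then |SJ| = |J − S| = 31.08.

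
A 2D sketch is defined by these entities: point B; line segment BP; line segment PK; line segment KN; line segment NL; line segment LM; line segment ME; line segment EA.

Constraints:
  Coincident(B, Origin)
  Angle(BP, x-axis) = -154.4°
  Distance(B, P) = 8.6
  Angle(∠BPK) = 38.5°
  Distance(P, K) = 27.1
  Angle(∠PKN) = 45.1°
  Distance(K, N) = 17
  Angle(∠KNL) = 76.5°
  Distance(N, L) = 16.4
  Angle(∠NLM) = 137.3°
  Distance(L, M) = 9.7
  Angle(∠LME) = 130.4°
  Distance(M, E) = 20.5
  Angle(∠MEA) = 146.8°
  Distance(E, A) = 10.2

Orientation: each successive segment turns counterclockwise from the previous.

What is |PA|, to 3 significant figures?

41.9

∠LME = 130.4° gives ME at -42.2° from the x-axis; with |ME| = 20.5, E = (13.0, -30.5). ∠MEA = 146.8° gives EA at -9.00° from the x-axis; with |EA| = 10.2, A = (23.1, -32.1). Then |PA| = |A − P| = 41.9.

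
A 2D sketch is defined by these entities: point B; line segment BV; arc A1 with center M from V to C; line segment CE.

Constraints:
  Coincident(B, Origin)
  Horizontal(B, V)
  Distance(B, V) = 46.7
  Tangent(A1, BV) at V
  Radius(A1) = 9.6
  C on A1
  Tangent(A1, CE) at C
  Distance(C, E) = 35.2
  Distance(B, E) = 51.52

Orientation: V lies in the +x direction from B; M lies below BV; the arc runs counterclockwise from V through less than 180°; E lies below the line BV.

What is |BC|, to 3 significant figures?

38.1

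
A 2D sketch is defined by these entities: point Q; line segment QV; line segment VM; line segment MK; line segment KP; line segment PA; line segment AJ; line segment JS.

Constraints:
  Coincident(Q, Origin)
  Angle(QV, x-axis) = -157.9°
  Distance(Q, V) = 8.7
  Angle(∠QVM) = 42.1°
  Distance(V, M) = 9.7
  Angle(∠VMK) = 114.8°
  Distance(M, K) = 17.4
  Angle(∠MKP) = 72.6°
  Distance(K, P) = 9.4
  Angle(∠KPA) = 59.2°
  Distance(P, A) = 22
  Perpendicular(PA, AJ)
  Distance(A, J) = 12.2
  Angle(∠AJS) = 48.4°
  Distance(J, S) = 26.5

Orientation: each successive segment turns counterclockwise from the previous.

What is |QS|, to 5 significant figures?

7.5876

Q is at the origin; QV runs at -157.9° with length 8.7, so V = (-8.0608, -3.2732). ∠QVM = 42.1° gives VM at -20.000° from the x-axis; with |VM| = 9.7, M = (1.0542, -6.5907). ∠VMK = 114.8° gives MK at 45.200° from the x-axis; with |MK| = 17.4, K = (13.315, 5.7558). ∠MKP = 72.6° gives KP at 152.60° from the x-axis; with |KP| = 9.4, P = (4.9694, 10.082). ∠KPA = 59.2° gives PA at -86.600° from the x-axis; with |PA| = 22.0, A = (6.2741, -11.880). PA is perpendicular to AJ, so AJ runs at 3.4000°; with |AJ| = 12.2, J = (18.453, -11.156). ∠AJS = 48.4° gives JS at 135.00° from the x-axis; with |JS| = 26.5, S = (-0.28567, 7.5823). Then |QS| = |S − Q| = 7.5876.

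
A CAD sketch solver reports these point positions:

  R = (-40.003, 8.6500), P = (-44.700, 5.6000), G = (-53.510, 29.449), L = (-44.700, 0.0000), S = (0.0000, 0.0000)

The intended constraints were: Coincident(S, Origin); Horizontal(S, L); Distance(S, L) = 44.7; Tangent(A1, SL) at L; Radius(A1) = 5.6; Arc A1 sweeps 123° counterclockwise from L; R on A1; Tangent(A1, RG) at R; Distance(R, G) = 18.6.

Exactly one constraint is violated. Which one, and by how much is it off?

Distance(R, G) = 18.6 — off by 6.20.

S = (0.00, 0.00) ✓; S.y = 0.00, L.y = 0.00 ✓; |SL| = 44.70 ✓; ∠(PL, LS) = 90.00° ✓; |PL| = 5.600 ✓; bearing(P→R) − bearing(P→L) = 123.0° ✓; |PR| = 5.600 ✓; ∠(PR, RG) = 90.00° ✓; |RG| = 24.80 ✗.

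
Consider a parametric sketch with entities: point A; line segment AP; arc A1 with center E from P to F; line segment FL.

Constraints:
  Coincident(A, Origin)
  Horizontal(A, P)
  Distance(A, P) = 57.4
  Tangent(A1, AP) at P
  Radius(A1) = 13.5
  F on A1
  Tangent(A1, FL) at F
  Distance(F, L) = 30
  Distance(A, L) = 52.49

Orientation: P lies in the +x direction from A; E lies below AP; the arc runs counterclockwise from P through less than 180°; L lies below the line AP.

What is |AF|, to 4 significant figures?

45.50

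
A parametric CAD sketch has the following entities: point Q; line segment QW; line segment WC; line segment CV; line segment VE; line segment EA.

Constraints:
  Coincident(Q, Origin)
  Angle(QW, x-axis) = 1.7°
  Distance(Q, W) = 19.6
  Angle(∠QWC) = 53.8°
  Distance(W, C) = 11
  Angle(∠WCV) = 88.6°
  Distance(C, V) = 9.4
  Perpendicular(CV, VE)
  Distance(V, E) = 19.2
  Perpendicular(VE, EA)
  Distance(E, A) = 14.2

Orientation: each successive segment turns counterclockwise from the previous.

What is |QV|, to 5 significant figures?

6.4696

Q is at the origin; QW runs at 1.7° with length 19.6, so W = (19.591, 0.58146). ∠QWC = 53.8° gives WC at 127.90° from the x-axis; with |WC| = 11.0, C = (12.834, 9.2614). ∠WCV = 88.6° gives CV at -140.70° from the x-axis; with |CV| = 9.4, V = (5.5601, 3.3076). Then |QV| = |V − Q| = 6.4696.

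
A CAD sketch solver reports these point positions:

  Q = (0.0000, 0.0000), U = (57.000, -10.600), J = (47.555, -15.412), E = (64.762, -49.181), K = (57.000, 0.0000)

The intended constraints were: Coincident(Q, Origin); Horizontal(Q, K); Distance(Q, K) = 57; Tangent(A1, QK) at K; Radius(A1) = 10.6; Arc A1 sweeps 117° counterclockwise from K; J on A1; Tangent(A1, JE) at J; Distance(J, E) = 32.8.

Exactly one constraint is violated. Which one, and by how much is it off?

Distance(J, E) = 32.8 — off by 5.10.

Q = (0.00, 0.00) ✓; Q.y = 0.00, K.y = 0.00 ✓; |QK| = 57.00 ✓; ∠(UK, KQ) = 90.00° ✓; |UK| = 10.60 ✓; bearing(U→J) − bearing(U→K) = 117.0° ✓; |UJ| = 10.60 ✓; ∠(UJ, JE) = 90.00° ✓; |JE| = 37.90 ✗.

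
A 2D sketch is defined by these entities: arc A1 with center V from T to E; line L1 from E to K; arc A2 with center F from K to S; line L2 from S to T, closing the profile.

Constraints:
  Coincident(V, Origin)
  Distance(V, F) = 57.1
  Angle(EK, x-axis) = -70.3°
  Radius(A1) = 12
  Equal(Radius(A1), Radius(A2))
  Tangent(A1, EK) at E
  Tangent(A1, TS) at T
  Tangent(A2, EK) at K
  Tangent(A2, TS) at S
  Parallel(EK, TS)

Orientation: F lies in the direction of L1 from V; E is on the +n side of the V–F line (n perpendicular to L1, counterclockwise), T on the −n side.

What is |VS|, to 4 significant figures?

58.35

The slot axis is L1's direction at -70.3°, so u = (cos -70.3°, sin -70.3°) = (0.3371, -0.9415) and n = (−sin -70.3°, cos -70.3°) = (0.9415, 0.3371). V is at the origin and F lies 57.1 along u from V, so F = 57.1·u = (19.25, -53.76). Tangency of A1 to both parallel lines with radius 12.0 puts E and T at V ± 12.0·n: E = (11.30, 4.045), T = (-11.30, -4.045). Equal radii place K and S the same way about F: K = F + 12.0·n = (30.55, -49.71), S = F − 12.0·n = (7.950, -57.80). Then |VS| = |S − V| = 58.35.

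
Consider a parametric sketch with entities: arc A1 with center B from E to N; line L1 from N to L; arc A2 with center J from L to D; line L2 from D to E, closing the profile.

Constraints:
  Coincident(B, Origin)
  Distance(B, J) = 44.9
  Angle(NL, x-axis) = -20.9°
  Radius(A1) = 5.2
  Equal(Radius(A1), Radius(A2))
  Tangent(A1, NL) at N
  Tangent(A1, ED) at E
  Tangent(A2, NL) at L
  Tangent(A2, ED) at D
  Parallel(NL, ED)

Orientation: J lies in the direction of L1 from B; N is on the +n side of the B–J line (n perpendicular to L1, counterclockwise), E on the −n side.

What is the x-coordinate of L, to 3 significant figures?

43.8

Tangency of A1 to both parallel lines with radius 5.2 puts N and E at B ± 5.2·n: N = (1.86, 4.86), E = (-1.86, -4.86). Equal radii place L and D the same way about J: L = J + 5.2·n = (43.8, -11.2), D = J − 5.2·n = (40.1, -20.9). So L.x = 43.8.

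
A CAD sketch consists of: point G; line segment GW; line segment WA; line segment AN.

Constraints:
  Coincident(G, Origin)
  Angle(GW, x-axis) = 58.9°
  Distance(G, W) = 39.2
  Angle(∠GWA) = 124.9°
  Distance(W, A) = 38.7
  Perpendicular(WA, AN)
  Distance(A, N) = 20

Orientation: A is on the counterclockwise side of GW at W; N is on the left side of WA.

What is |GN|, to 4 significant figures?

62.32

G is at the origin; GW runs at 58.9° with length 39.2, so W = 39.2·(cos 58.9°, sin 58.9°) = (20.25, 33.57). ∠GWA = 124.9°, so WA runs at 58.9° + (180° − 124.9°) = 114.0° from the x-axis; with |WA| = 38.7, A = W + 38.7·(cos 114.0°, sin 114.0°) = (4.507, 68.92). The perpendicularity gives AN at right angles to WA; with |AN| = 20.0 on the left of WA, N = A + 20.0·(-0.9135, -0.4067) = (-13.76, 60.79). Then |GN| = |N − G| = 62.32.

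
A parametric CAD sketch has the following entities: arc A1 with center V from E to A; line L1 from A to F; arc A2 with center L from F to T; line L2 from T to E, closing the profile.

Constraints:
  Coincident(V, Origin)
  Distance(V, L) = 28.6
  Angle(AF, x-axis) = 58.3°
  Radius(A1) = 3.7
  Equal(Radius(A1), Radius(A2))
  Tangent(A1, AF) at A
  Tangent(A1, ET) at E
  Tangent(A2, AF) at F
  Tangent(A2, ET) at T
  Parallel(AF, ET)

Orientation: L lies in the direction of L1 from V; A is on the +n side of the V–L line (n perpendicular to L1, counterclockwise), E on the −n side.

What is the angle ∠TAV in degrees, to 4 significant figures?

75.49°

Tangency of A1 to both parallel lines with radius 3.7 puts A and E at V ± 3.7·n: A = (-3.148, 1.944), E = (3.148, -1.944). Equal radii place F and T the same way about L: F = L + 3.7·n = (11.88, 26.28), T = L − 3.7·n = (18.18, 22.39). Then cos ∠TAV = AT·AV / (|AT||AV|), giving 75.49°.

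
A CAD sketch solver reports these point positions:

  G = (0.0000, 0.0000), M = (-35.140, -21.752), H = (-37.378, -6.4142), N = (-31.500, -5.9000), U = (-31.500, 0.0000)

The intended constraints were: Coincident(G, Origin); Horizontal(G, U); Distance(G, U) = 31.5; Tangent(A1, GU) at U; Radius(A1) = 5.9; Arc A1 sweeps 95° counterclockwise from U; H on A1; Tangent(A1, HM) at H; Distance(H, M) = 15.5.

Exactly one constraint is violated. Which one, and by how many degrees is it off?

Tangent(A1, HM) at H — off by 3.30°.

G = (0.00, 0.00) ✓; G.y = 0.00, U.y = 0.00 ✓; |GU| = 31.50 ✓; ∠(NU, UG) = 90.00° ✓; |NU| = 5.900 ✓; bearing(N→H) − bearing(N→U) = 95.00° ✓; |NH| = 5.900 ✓; ∠(NH, HM) = 86.70° ✗; |HM| = 15.50 ✓.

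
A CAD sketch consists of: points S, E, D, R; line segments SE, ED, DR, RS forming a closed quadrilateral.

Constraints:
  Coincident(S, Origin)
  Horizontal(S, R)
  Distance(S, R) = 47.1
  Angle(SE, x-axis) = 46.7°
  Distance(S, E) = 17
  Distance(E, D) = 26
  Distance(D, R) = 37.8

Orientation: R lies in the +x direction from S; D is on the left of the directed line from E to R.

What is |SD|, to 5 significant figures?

42.970

Checks: |SR| = 47.10 ✓; |SE| = 17.00 ✓; |ED| = 26.00 ✓; |DR| = 37.80 ✓.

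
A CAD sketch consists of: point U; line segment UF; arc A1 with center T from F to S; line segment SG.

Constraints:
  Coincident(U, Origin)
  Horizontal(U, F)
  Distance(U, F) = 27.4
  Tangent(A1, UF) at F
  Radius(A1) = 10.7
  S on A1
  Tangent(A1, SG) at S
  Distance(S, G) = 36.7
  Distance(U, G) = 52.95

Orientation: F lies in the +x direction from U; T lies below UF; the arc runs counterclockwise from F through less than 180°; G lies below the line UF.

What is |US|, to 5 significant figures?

20.653

Checks: |TS| = 10.70 ✓; ∠(TS, SG) = 90.00° ✓; |SG| = 36.70 ✓; |UG| = 52.95 ✓.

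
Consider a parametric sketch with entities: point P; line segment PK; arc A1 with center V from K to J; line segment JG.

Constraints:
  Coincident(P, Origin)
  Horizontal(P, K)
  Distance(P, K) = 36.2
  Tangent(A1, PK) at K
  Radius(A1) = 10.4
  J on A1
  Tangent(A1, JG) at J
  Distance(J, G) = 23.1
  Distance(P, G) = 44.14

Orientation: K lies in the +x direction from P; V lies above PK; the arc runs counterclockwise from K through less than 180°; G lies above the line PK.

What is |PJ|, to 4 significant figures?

47.13

Checks: |VJ| = 10.40 ✓; ∠(VJ, JG) = 90.00° ✓; |JG| = 23.10 ✓; |PG| = 44.14 ✓.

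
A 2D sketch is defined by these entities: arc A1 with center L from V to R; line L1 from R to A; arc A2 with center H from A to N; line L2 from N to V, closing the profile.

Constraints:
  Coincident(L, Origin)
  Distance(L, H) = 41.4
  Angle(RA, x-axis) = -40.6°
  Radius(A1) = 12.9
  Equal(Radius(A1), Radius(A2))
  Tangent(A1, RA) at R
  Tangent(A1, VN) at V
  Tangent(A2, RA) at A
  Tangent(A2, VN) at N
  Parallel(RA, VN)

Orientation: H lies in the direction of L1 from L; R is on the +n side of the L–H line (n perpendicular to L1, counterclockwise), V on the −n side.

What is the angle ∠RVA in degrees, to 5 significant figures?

58.069°

The slot axis is L1's direction at -40.6°, so u = (cos -40.6°, sin -40.6°) = (0.75927, -0.65077) and n = (−sin -40.6°, cos -40.6°) = (0.65077, 0.75927). L is at the origin and H lies 41.4 along u from L, so H = 41.4·u = (31.434, -26.942). Tangency of A1 to both parallel lines with radius 12.9 puts R and V at L ± 12.9·n: R = (8.3950, 9.7946), V = (-8.3950, -9.7946). Equal radii place A and N the same way about H: A = H + 12.9·n = (39.829, -17.147), N = H − 12.9·n = (23.039, -36.737). Then cos ∠RVA = VR·VA / (|VR||VA|), giving 58.069°.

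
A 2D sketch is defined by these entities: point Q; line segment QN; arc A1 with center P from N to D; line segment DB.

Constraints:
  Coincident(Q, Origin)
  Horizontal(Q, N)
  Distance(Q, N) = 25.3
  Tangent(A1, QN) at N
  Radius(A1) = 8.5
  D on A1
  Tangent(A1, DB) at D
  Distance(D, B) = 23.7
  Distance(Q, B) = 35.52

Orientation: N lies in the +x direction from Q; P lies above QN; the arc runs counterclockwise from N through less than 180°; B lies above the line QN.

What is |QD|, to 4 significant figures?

34.66

Q is at the origin; QN is horizontal with |QN| = 25.3 and N on the +x side, so N = (25.30, 0.000). Since A1 is tangent to QN there, PN ⟂ QN, so P = N + (0, 8.5) = (25.30, 8.500). Since PD ⟂ DB (tangency), |PB| = √(8.5² + 23.7²) = 25.18 regardless of where D sits on A1. So B lies on both circle(Q, 35.52) and circle(P, 25.18); the above-QN intersection is B = (15.79, 31.82). D is the foot of the tangent from B: D = (31.63, 14.18).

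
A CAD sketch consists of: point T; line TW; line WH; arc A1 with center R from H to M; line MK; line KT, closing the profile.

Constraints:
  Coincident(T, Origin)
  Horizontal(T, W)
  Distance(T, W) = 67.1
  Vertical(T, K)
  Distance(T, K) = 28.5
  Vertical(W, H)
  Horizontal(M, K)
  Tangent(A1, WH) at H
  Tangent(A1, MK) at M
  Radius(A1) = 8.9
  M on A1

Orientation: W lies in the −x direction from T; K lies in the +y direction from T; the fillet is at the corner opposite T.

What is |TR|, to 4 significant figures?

61.41

T is at the origin; TW is horizontal with |TW| = 67.1 and W on the −x side, so W = (-67.10, 0.000). TK is vertical with |TK| = 28.5 and K on the +y side, so K = (0.000, 28.50). The virtual corner opposite T is at (-67.10, 28.50). A1 meets WH tangentially, so RH is at right angles to WH and A1 meets MK tangentially, so RM is at right angles to MK, with radius 8.9, so the center R sits 8.9 in from both sides at R = (-58.20, 19.60). Then |TR| = |R − T| = 61.41.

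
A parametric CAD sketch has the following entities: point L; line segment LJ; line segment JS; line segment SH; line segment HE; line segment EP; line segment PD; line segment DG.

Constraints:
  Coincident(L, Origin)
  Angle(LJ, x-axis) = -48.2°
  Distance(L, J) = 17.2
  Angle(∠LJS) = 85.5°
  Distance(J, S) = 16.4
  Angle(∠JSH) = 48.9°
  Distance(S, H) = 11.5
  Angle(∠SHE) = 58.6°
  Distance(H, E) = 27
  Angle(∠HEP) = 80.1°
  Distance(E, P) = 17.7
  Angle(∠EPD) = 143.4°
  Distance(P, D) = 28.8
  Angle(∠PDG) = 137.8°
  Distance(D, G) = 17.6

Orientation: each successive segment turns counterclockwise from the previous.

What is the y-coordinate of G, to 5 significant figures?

30.431

L is at the origin; LJ runs at -48.2° with length 17.2, so J = (11.464, -12.822). ∠LJS = 85.5° gives JS at 46.300° from the x-axis; with |JS| = 16.4, S = (22.795, -0.96553). ∠JSH = 48.9° gives SH at 177.40° from the x-axis; with |SH| = 11.5, H = (11.307, -0.44385). ∠SHE = 58.6° gives HE at -61.200° from the x-axis; with |HE| = 27.0, E = (24.314, -24.104). ∠HEP = 80.1° gives EP at 38.700° from the x-axis; with |EP| = 17.7, P = (38.128, -13.037). ∠EPD = 143.4° gives PD at 75.300° from the x-axis; with |PD| = 28.8, D = (45.436, 14.820). ∠PDG = 137.8° gives DG at 117.50° from the x-axis; with |DG| = 17.6, G = (37.309, 30.431). So G.y = 30.431.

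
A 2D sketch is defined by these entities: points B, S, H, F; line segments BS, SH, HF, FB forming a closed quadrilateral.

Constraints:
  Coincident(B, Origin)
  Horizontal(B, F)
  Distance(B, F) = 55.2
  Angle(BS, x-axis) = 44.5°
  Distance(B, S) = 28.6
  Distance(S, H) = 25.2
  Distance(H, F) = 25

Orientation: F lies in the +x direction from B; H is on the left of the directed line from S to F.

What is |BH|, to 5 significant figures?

50.919

Checks: B.y = 0.00, F.y = 0.00 ✓; |SH| = 25.20 ✓; |HF| = 25.00 ✓.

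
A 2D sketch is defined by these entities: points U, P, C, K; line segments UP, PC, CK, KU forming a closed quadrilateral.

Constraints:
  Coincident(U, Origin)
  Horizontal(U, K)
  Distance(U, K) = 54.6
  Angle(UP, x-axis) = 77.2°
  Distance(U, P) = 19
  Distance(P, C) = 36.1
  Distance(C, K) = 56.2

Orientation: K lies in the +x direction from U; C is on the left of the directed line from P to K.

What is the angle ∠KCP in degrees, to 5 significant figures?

67.096°

Checks: U = (0.00, 0.00) ✓; |PC| = 36.10 ✓; |CK| = 56.20 ✓.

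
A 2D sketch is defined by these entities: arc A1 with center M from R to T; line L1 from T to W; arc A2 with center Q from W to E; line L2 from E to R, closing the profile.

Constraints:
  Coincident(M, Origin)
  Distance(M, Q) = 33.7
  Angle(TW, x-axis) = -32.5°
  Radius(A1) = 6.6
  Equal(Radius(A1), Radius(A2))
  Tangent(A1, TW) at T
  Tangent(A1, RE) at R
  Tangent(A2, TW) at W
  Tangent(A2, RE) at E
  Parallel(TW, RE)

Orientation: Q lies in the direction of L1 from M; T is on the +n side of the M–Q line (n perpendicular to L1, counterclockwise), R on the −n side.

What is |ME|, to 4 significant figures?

34.34

The slot axis is L1's direction at -32.5°, so u = (cos -32.5°, sin -32.5°) = (0.8434, -0.5373) and n = (−sin -32.5°, cos -32.5°) = (0.5373, 0.8434). M is at the origin and Q lies 33.7 along u from M, so Q = 33.7·u = (28.42, -18.11). Tangency of A1 to both parallel lines with radius 6.6 puts T and R at M ± 6.6·n: T = (3.546, 5.566), R = (-3.546, -5.566). Equal radii place W and E the same way about Q: W = Q + 6.6·n = (31.97, -12.54), E = Q − 6.6·n = (24.88, -23.67). Then |ME| = |E − M| = 34.34.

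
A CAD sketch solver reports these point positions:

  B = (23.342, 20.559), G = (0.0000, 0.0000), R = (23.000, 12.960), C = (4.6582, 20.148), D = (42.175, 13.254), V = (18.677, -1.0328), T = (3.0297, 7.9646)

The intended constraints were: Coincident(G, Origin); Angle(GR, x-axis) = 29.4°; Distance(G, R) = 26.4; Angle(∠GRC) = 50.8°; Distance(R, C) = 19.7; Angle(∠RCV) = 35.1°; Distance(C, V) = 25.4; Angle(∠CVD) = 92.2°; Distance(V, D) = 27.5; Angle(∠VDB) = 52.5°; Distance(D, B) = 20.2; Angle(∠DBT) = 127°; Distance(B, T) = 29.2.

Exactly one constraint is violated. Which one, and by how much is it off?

Distance(B, T) = 29.2 — off by 5.30.

G = (0.00, 0.00) ✓; GR at 29.40° ✓; |GR| = 26.40 ✓; ∠GRC = 50.80° ✓; |RC| = 19.70 ✓; ∠RCV = 35.10° ✓; |CV| = 25.40 ✓; ∠CVD = 92.20° ✓; |VD| = 27.50 ✓; ∠VDB = 52.50° ✓; |DB| = 20.20 ✓; ∠DBT = 127.0° ✓; |BT| = 23.90 ✗.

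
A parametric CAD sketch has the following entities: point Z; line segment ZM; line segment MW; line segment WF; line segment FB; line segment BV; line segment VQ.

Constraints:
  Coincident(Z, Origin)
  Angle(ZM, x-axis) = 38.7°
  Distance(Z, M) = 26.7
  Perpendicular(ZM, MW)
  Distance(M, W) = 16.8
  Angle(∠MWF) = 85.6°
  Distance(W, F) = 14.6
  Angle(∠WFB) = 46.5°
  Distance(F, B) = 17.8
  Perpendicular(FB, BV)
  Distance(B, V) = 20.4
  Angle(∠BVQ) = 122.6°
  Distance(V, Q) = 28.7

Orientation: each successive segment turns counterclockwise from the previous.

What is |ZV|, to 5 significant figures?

43.355

Z is at the origin; ZM runs at 38.7° with length 26.7, so M = (20.837, 16.694). ZM ⟂ MW, so MW runs at 128.70°; with |MW| = 16.8, W = (10.333, 29.805). ∠MWF = 85.6° gives WF at -136.90° from the x-axis; with |WF| = 14.6, F = (-0.32695, 19.829). ∠WFB = 46.5° gives FB at -3.4000° from the x-axis; with |FB| = 17.8, B = (17.442, 18.774). The perpendicularity gives BV at right angles to FB, so BV runs at 86.600°; with |BV| = 20.4, V = (18.652, 39.138). Then |ZV| = |V − Z| = 43.355.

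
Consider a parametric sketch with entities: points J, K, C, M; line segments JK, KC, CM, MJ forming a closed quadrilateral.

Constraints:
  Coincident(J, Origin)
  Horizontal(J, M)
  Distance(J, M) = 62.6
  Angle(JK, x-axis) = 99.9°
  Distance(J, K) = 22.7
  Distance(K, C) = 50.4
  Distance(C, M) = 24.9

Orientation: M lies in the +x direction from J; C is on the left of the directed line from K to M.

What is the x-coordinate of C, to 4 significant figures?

46.38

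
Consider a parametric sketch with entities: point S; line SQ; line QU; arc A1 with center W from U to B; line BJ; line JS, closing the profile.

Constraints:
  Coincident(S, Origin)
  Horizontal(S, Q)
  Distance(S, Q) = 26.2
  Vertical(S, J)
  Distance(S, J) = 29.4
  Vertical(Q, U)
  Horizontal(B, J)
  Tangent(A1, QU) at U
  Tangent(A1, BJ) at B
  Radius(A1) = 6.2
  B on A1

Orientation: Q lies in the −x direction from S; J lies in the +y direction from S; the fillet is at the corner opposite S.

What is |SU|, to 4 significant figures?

35.00

The virtual corner opposite S is at (-26.20, 29.40). A1 meets QU tangentially, so WU is at right angles to QU and A1 meets BJ tangentially, so WB is at right angles to BJ, with radius 6.2, so the center W sits 6.2 in from both sides at W = (-20.00, 23.20). That places the tangent points at U = (-26.20, 23.20) on QU and B = (-20.00, 29.40) on BJ. Then |SU| = |U − S| = 35.00.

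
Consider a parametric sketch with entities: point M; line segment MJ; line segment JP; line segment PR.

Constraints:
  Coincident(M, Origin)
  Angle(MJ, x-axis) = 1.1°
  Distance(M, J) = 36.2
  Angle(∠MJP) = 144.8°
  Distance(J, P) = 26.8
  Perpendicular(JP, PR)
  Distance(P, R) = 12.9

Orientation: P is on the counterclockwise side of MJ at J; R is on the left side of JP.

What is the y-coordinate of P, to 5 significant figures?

16.561

M is at the origin; MJ runs at 1.1° with length 36.2, so J = 36.2·(cos 1.1°, sin 1.1°) = (36.193, 0.69495). ∠MJP = 144.8°, so JP runs at 1.1° + (180° − 144.8°) = 36.300° from the x-axis; with |JP| = 26.8, P = J + 26.8·(cos 36.300°, sin 36.300°) = (57.792, 16.561). So P.y = 16.561.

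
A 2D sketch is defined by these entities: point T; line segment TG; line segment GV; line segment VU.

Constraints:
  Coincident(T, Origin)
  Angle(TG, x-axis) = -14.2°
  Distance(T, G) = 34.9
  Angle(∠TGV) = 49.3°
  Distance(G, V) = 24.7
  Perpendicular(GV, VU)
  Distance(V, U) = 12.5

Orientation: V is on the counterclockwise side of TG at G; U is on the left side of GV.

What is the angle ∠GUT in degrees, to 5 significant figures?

108.92°

∠TGV = 49.3°, so GV runs at -14.2° + (180° − 49.3°) = 116.50° from the x-axis; with |GV| = 24.7, V = G + 24.7·(cos 116.50°, sin 116.50°) = (22.813, 13.544). GV ⟂ VU; with |VU| = 12.5 on the left of GV, U = V + 12.5·(-0.89493, -0.44620) = (11.626, 7.9662). Then cos ∠GUT = UG·UT / (|UG||UT|), giving 108.92°.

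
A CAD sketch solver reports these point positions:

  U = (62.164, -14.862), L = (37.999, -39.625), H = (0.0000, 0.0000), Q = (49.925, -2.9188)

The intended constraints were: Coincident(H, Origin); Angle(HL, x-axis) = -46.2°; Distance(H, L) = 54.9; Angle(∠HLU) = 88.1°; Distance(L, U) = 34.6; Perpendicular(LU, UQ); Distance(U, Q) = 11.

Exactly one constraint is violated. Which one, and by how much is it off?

Distance(U, Q) = 11 — off by 6.10.

H = (0.00, 0.00) ✓; HL at -46.20° ✓; |HL| = 54.90 ✓; ∠HLU = 88.10° ✓; |LU| = 34.60 ✓; ∠(LU, UQ) = 90.00° ✓; |UQ| = 17.10 ✗.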